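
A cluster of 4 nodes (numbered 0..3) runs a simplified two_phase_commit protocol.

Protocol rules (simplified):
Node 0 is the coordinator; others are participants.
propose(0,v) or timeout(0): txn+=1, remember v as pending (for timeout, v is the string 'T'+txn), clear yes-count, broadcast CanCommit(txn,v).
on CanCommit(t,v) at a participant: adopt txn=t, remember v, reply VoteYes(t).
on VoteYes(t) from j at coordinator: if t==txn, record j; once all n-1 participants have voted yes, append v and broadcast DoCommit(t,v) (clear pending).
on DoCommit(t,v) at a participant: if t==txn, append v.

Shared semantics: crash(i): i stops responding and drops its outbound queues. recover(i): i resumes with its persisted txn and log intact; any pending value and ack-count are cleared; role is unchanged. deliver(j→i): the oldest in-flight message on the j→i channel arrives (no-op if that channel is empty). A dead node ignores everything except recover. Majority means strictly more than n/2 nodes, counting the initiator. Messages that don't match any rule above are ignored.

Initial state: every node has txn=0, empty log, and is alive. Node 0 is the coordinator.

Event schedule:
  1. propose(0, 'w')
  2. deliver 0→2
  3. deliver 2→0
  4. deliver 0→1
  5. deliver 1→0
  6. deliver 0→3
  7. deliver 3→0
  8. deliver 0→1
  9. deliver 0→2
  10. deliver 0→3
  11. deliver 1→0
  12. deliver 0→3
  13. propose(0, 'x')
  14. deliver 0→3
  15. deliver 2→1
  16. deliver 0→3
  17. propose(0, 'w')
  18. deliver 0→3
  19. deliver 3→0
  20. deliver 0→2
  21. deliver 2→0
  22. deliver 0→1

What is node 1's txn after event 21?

step 1 propose(0,'w'): 0={coor,t=1,log=-}
step 2 deliver 0→2: 2={part,t=1,log=-}
step 3 deliver 2→0: —
step 4 deliver 0→1: 1={part,t=1,log=-}
step 5 deliver 1→0: —
step 6 deliver 0→3: 3={part,t=1,log=-}
step 7 deliver 3→0: 0={coor,t=1,log=w}
step 8 deliver 0→1: 1={part,t=1,log=w}
step 9 deliver 0→2: 2={part,t=1,log=w}
step 10 deliver 0→3: 3={part,t=1,log=w}
step 11 deliver 1→0: —
step 12 deliver 0→3: —
step 13 propose(0,'x'): 0={coor,t=2,log=w}
step 14 deliver 0→3: 3={part,t=2,log=w}
step 15 deliver 2→1: —
step 16 deliver 0→3: —
step 17 propose(0,'w'): 0={coor,t=3,log=w}
step 18 deliver 0→3: 3={part,t=3,log=w}
step 19 deliver 3→0: —
step 20 deliver 0→2: 2={part,t=2,log=w}
step 21 deliver 2→0: —

1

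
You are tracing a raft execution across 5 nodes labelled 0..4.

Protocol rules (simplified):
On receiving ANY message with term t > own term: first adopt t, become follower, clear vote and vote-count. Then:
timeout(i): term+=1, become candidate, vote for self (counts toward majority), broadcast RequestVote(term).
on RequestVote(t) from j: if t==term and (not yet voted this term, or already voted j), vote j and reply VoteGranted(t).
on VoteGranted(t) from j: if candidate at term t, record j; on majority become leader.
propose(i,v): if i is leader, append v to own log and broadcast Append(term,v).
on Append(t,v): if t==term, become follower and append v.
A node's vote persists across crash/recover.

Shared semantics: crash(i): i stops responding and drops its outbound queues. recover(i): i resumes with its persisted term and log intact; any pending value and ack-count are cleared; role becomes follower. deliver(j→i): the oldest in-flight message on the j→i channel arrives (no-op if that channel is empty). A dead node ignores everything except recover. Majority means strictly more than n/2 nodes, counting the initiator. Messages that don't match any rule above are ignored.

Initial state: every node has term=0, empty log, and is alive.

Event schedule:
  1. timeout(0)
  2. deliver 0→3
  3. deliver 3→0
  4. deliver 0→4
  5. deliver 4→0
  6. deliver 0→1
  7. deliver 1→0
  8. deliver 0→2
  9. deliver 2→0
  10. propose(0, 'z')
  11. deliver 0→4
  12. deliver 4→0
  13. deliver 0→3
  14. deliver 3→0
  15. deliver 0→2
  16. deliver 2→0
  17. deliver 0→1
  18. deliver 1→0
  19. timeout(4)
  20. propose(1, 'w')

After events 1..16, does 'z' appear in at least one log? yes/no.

yes

[1] timeout(0) → N0(cand t1 [-])
[2] deliver 0→3 → N3(foll t1 [-])
[3] deliver 3→0 → ∅
[4] deliver 0→4 → N4(foll t1 [-])
[5] deliver 4→0 → N0(lead t1 [-])
[6] deliver 0→1 → N1(foll t1 [-])
[7] deliver 1→0 → ∅
[8] deliver 0→2 → N2(foll t1 [-])
[9] deliver 2→0 → ∅
[10] propose(0,'z') → N0(lead t1 [z])
[11] deliver 0→4 → N4(foll t1 [z])
[12] deliver 4→0 → ∅
[13] deliver 0→3 → N3(foll t1 [z])
[14] deliver 3→0 → ∅
[15] deliver 0→2 → N2(foll t1 [z])
[16] deliver 2→0 → ∅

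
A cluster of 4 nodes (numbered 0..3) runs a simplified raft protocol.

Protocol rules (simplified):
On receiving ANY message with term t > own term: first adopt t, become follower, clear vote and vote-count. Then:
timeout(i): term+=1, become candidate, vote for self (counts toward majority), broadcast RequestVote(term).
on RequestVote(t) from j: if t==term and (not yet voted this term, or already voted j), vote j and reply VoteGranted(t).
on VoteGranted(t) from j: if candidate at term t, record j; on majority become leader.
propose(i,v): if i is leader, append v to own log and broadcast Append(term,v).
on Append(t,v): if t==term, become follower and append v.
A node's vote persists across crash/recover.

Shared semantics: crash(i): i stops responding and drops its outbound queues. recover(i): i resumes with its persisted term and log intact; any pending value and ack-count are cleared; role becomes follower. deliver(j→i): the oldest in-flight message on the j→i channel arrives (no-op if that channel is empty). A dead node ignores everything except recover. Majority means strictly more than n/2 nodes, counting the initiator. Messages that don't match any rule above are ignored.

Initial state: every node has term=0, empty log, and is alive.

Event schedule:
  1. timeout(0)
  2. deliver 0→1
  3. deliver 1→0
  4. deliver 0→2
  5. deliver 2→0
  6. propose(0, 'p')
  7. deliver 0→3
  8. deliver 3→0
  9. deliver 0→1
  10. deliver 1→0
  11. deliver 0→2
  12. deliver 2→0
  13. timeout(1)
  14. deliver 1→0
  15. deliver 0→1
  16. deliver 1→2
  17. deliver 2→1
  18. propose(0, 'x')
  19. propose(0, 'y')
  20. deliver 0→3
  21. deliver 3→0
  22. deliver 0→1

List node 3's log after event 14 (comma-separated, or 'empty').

e1 timeout(0): 0[cand,t=1,-]
e2 deliver 0→1: 1[foll,t=1,-]
e3 deliver 1→0: ·
e4 deliver 0→2: 2[foll,t=1,-]
e5 deliver 2→0: 0[lead,t=1,-]
e6 propose(0,'p'): 0[lead,t=1,p]
e7 deliver 0→3: 3[foll,t=1,-]
e8 deliver 3→0: ·
e9 deliver 0→1: 1[foll,t=1,p]
e10 deliver 1→0: ·
e11 deliver 0→2: 2[foll,t=1,p]
e12 deliver 2→0: ·
e13 timeout(1): 1[cand,t=2,p]
e14 deliver 1→0: 0[foll,t=2,p]

empty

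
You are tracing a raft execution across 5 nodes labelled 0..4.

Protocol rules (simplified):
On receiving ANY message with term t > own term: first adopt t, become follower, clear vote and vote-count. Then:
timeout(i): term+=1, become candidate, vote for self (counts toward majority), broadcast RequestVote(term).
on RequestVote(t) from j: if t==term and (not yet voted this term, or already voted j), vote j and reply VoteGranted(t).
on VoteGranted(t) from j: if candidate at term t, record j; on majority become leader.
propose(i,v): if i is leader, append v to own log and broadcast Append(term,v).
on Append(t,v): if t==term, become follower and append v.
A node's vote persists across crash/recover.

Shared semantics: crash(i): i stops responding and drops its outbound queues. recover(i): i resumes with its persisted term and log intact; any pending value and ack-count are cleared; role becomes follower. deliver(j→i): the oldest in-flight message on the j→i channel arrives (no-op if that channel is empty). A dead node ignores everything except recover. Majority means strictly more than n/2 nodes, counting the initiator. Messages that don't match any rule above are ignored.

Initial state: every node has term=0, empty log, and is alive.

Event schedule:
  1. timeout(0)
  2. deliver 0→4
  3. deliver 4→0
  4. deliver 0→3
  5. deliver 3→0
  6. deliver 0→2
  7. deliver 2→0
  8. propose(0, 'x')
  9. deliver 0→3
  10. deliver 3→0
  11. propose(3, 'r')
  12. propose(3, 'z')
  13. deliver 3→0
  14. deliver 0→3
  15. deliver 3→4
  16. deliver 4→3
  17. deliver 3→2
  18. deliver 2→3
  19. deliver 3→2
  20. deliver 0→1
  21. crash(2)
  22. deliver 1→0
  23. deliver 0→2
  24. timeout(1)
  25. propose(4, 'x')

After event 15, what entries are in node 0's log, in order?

x

after 1 — timeout(0): n0:cand/t1/[-]
after 2 — deliver 0→4: n4:foll/t1/[-]
after 3 — deliver 4→0: ·
after 4 — deliver 0→3: n3:foll/t1/[-]
after 5 — deliver 3→0: n0:lead/t1/[-]
after 6 — deliver 0→2: n2:foll/t1/[-]
after 7 — deliver 2→0: ·
after 8 — propose(0,'x'): n0:lead/t1/[x]
after 9 — deliver 0→3: n3:foll/t1/[x]
after 10 — deliver 3→0: ·
after 11 — propose(3,'r'): ·
after 12 — propose(3,'z'): ·
after 13 — deliver 3→0: ·
after 14 — deliver 0→3: ·
after 15 — deliver 3→4: ·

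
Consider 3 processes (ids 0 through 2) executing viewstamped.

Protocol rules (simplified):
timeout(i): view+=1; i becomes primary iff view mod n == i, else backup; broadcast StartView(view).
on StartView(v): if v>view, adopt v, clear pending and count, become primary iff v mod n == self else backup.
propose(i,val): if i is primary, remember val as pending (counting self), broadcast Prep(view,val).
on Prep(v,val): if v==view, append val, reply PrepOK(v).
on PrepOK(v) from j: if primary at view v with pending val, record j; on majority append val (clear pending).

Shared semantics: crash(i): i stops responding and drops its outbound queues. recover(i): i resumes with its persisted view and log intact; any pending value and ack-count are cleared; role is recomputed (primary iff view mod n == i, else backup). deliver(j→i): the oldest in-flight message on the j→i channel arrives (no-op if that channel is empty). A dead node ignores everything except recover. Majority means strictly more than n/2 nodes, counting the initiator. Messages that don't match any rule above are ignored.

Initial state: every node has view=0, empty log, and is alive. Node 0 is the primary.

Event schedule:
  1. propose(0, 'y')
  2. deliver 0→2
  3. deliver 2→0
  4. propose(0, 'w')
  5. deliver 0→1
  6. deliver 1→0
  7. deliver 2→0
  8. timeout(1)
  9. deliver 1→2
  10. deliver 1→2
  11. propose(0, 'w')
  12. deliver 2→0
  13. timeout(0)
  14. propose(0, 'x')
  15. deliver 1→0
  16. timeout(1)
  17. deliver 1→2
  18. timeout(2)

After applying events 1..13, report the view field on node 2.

after 1 — propose(0,'y'): ·
after 2 — deliver 0→2: n2:back/v0/[y]
after 3 — deliver 2→0: n0:prim/v0/[y]
after 4 — propose(0,'w'): ·
after 5 — deliver 0→1: n1:back/v0/[y]
after 6 — deliver 1→0: n0:prim/v0/[y,w]
after 7 — deliver 2→0: ·
after 8 — timeout(1): n1:prim/v1/[y]
after 9 — deliver 1→2: n2:back/v1/[y]
after 10 — deliver 1→2: ·
after 11 — propose(0,'w'): ·
after 12 — deliver 2→0: ·
after 13 — timeout(0): n0:back/v1/[y,w]

1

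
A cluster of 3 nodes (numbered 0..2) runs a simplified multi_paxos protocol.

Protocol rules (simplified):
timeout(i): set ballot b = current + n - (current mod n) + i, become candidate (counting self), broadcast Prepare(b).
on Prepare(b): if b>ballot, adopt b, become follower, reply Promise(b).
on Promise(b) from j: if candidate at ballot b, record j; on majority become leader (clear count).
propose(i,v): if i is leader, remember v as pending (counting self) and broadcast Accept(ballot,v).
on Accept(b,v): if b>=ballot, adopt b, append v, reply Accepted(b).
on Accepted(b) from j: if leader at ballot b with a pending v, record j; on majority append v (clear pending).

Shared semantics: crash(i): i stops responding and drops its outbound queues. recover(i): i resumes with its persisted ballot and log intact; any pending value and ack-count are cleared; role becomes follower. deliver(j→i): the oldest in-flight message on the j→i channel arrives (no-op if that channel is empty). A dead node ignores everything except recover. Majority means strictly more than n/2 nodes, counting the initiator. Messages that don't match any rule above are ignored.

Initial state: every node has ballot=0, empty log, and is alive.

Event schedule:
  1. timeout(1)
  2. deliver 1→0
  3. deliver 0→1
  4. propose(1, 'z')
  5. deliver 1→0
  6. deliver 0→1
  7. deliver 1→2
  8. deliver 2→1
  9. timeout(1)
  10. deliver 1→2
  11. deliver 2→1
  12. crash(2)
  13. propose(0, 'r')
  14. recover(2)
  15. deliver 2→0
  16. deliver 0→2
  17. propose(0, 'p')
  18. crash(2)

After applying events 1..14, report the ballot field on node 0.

4

1. timeout(1):  <1:cand b4 ->
2. deliver 1→0:  <0:foll b4 ->
3. deliver 0→1:  <1:lead b4 ->
4. propose(1,'z'):  nop
5. deliver 1→0:  <0:foll b4 z>
6. deliver 0→1:  <1:lead b4 z>
7. deliver 1→2:  <2:foll b4 ->
8. deliver 2→1:  nop
9. timeout(1):  <1:cand b7 z>
10. deliver 1→2:  <2:foll b4 z>
11. deliver 2→1:  nop
12. crash(2):  <2:✗foll b4 z>
13. propose(0,'r'):  nop
14. recover(2):  <2:foll b4 z>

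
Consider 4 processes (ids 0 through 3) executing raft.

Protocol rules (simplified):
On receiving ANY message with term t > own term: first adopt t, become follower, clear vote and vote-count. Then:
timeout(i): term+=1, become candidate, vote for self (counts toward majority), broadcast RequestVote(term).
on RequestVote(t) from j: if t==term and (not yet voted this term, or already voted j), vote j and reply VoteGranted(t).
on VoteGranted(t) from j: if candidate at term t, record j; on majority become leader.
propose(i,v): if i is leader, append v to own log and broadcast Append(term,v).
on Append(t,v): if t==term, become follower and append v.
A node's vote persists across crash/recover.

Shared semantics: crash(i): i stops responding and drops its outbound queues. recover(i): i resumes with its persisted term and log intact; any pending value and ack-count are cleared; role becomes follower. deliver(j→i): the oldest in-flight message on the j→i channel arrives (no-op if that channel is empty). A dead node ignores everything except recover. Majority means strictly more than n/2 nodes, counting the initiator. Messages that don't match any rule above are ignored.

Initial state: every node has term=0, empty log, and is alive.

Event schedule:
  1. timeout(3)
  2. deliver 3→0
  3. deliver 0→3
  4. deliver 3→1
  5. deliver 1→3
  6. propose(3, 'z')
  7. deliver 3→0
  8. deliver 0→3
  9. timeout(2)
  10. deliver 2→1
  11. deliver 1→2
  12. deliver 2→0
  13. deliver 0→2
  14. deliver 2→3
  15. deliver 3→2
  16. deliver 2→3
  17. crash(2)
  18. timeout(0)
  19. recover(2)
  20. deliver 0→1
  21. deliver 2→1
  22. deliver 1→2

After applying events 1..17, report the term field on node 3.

e1 timeout(3): 3[cand,t=1,-]
e2 deliver 3→0: 0[foll,t=1,-]
e3 deliver 0→3: ·
e4 deliver 3→1: 1[foll,t=1,-]
e5 deliver 1→3: 3[lead,t=1,-]
e6 propose(3,'z'): 3[lead,t=1,z]
e7 deliver 3→0: 0[foll,t=1,z]
e8 deliver 0→3: ·
e9 timeout(2): 2[cand,t=1,-]
e10 deliver 2→1: ·
e11 deliver 1→2: ·
e12 deliver 2→0: ·
e13 deliver 0→2: ·
e14 deliver 2→3: ·
e15 deliver 3→2: ·
e16 deliver 2→3: ·
e17 crash(2): 2[✗cand,t=1,-]

1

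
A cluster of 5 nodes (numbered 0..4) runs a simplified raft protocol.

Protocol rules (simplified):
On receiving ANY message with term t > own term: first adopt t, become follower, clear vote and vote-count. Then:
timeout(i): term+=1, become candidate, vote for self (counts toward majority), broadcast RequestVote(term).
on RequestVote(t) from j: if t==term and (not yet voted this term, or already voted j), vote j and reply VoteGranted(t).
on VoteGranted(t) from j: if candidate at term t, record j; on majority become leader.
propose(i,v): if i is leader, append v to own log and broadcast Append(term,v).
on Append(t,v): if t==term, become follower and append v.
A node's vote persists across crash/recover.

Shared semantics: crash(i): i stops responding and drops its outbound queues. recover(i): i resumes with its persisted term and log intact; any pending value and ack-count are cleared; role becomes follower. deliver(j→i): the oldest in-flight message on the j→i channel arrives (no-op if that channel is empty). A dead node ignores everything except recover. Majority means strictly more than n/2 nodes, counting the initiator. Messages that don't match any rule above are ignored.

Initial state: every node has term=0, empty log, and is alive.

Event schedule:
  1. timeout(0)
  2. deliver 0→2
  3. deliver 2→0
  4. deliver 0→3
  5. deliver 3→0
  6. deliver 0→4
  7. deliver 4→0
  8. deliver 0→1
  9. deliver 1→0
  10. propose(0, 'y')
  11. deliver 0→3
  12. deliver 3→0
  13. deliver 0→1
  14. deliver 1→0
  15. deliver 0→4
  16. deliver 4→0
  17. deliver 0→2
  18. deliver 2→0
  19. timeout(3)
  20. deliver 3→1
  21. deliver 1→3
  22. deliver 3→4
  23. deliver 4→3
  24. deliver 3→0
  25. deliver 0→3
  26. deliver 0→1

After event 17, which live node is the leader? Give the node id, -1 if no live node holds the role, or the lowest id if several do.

0

after 1 — timeout(0): n0:cand/t1/[-]
after 2 — deliver 0→2: n2:foll/t1/[-]
after 3 — deliver 2→0: ·
after 4 — deliver 0→3: n3:foll/t1/[-]
after 5 — deliver 3→0: n0:lead/t1/[-]
after 6 — deliver 0→4: n4:foll/t1/[-]
after 7 — deliver 4→0: ·
after 8 — deliver 0→1: n1:foll/t1/[-]
after 9 — deliver 1→0: ·
after 10 — propose(0,'y'): n0:lead/t1/[y]
after 11 — deliver 0→3: n3:foll/t1/[y]
after 12 — deliver 3→0: ·
after 13 — deliver 0→1: n1:foll/t1/[y]
after 14 — deliver 1→0: ·
after 15 — deliver 0→4: n4:foll/t1/[y]
after 16 — deliver 4→0: ·
after 17 — deliver 0→2: n2:foll/t1/[y]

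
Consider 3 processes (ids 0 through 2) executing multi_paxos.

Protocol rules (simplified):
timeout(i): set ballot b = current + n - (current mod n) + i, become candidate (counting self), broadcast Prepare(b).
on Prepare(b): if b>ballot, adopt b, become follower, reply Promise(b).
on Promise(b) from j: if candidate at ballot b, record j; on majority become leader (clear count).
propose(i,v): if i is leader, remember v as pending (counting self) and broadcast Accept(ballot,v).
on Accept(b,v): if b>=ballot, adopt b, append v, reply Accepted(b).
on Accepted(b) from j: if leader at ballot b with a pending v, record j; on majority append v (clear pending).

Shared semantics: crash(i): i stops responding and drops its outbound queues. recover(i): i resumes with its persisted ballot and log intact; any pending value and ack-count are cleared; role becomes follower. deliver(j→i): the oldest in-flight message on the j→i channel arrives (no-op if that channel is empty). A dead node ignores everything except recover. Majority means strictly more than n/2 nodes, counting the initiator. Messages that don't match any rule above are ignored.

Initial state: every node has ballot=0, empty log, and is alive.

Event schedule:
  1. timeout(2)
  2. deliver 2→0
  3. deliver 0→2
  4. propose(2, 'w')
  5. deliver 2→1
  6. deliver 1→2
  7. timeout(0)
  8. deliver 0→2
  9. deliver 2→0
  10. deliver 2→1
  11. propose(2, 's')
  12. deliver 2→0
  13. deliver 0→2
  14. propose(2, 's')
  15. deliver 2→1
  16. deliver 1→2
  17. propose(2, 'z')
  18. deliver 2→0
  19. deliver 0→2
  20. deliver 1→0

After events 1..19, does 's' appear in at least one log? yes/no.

no

after 1 — timeout(2): n2:cand/b5/[-]
after 2 — deliver 2→0: n0:foll/b5/[-]
after 3 — deliver 0→2: n2:lead/b5/[-]
after 4 — propose(2,'w'): ·
after 5 — deliver 2→1: n1:foll/b5/[-]
after 6 — deliver 1→2: ·
after 7 — timeout(0): n0:cand/b6/[-]
after 8 — deliver 0→2: n2:foll/b6/[-]
after 9 — deliver 2→0: ·
after 10 — deliver 2→1: n1:foll/b5/[w]
after 11 — propose(2,'s'): ·
after 12 — deliver 2→0: n0:lead/b6/[-]
after 13 — deliver 0→2: ·
after 14 — propose(2,'s'): ·
after 15 — deliver 2→1: ·
after 16 — deliver 1→2: ·
after 17 — propose(2,'z'): ·
after 18 — deliver 2→0: ·
after 19 — deliver 0→2: ·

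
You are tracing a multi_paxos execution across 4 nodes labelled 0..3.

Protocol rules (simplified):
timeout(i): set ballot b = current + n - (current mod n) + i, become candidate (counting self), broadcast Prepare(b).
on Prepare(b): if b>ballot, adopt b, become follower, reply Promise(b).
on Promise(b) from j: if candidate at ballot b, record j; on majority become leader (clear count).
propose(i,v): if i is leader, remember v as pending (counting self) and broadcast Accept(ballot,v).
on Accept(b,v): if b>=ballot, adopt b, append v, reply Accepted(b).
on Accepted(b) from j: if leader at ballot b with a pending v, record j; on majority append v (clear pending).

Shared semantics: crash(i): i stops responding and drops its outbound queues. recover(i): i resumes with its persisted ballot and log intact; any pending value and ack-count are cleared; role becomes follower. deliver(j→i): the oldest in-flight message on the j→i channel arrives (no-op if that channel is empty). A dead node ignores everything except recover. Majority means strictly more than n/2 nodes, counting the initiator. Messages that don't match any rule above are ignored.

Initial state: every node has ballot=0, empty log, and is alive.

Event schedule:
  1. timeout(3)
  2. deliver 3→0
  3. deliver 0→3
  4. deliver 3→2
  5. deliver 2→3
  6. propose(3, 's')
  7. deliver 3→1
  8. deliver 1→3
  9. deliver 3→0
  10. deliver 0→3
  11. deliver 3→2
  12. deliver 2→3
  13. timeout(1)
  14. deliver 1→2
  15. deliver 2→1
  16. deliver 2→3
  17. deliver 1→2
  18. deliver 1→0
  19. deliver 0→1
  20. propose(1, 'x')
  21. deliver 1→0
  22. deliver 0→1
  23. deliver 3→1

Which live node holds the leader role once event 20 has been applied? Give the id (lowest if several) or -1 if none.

1

[1] timeout(3) → N3(cand b7 [-])
[2] deliver 3→0 → N0(foll b7 [-])
[3] deliver 0→3 → ∅
[4] deliver 3→2 → N2(foll b7 [-])
[5] deliver 2→3 → N3(lead b7 [-])
[6] propose(3,'s') → ∅
[7] deliver 3→1 → N1(foll b7 [-])
[8] deliver 1→3 → ∅
[9] deliver 3→0 → N0(foll b7 [s])
[10] deliver 0→3 → ∅
[11] deliver 3→2 → N2(foll b7 [s])
[12] deliver 2→3 → N3(lead b7 [s])
[13] timeout(1) → N1(cand b9 [-])
[14] deliver 1→2 → N2(foll b9 [s])
[15] deliver 2→1 → ∅
[16] deliver 2→3 → ∅
[17] deliver 1→2 → ∅
[18] deliver 1→0 → N0(foll b9 [s])
[19] deliver 0→1 → N1(lead b9 [-])
[20] propose(1,'x') → ∅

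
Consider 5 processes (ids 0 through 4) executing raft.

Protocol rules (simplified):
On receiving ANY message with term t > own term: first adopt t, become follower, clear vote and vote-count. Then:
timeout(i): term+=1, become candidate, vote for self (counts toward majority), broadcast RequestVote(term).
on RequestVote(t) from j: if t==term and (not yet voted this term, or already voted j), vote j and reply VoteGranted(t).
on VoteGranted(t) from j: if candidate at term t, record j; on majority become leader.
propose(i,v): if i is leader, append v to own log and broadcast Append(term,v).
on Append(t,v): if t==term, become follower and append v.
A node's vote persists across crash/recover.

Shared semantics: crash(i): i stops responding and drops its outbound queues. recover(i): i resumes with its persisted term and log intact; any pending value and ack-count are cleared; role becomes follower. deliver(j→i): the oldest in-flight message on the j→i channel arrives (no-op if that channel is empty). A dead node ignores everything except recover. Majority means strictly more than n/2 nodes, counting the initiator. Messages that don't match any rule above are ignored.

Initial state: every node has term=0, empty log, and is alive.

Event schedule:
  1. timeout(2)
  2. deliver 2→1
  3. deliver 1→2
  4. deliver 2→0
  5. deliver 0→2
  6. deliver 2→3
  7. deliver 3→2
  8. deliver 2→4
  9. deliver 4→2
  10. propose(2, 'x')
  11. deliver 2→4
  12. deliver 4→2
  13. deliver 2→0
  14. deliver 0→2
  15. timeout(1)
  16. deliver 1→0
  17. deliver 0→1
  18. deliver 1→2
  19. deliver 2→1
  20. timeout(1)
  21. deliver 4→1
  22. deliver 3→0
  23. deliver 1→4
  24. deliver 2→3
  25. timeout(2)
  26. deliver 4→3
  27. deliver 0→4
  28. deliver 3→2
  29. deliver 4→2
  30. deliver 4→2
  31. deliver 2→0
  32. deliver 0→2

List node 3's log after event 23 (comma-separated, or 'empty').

empty

e1 timeout(2): 2[cand,t=1,-]
e2 deliver 2→1: 1[foll,t=1,-]
e3 deliver 1→2: ·
e4 deliver 2→0: 0[foll,t=1,-]
e5 deliver 0→2: 2[lead,t=1,-]
e6 deliver 2→3: 3[foll,t=1,-]
e7 deliver 3→2: ·
e8 deliver 2→4: 4[foll,t=1,-]
e9 deliver 4→2: ·
e10 propose(2,'x'): 2[lead,t=1,x]
e11 deliver 2→4: 4[foll,t=1,x]
e12 deliver 4→2: ·
e13 deliver 2→0: 0[foll,t=1,x]
e14 deliver 0→2: ·
e15 timeout(1): 1[cand,t=2,-]
e16 deliver 1→0: 0[foll,t=2,x]
e17 deliver 0→1: ·
e18 deliver 1→2: 2[foll,t=2,x]
e19 deliver 2→1: ·
e20 timeout(1): 1[cand,t=3,-]
e21 deliver 4→1: ·
e22 deliver 3→0: ·
e23 deliver 1→4: 4[foll,t=2,x]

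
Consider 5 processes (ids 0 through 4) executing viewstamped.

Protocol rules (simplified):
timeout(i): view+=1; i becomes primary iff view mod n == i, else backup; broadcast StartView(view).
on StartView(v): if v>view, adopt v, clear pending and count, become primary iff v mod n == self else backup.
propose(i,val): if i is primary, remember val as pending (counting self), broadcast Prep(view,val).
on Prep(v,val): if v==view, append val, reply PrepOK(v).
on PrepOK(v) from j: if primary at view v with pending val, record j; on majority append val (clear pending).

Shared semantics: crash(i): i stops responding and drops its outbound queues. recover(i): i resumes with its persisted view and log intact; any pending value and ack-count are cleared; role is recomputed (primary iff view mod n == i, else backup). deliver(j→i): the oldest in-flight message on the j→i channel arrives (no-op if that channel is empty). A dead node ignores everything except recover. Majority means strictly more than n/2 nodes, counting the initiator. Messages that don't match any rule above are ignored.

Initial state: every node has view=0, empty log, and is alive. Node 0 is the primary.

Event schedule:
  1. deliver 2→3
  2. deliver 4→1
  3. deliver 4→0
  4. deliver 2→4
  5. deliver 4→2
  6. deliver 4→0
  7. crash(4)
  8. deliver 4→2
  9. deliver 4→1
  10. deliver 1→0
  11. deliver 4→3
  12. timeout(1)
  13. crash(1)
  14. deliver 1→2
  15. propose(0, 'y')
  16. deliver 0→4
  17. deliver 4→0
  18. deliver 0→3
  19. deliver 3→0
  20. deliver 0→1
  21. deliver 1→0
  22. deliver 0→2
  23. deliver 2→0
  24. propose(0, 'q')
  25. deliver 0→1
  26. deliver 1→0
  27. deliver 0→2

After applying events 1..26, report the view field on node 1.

1

after 1 — deliver 2→3: ·
after 2 — deliver 4→1: ·
after 3 — deliver 4→0: ·
after 4 — deliver 2→4: ·
after 5 — deliver 4→2: ·
after 6 — deliver 4→0: ·
after 7 — crash(4): n4:✗back/v0/[-]
after 8 — deliver 4→2: ·
after 9 — deliver 4→1: ·
after 10 — deliver 1→0: ·
after 11 — deliver 4→3: ·
after 12 — timeout(1): n1:prim/v1/[-]
after 13 — crash(1): n1:✗prim/v1/[-]
after 14 — deliver 1→2: ·
after 15 — propose(0,'y'): ·
after 16 — deliver 0→4: ·
after 17 — deliver 4→0: ·
after 18 — deliver 0→3: n3:back/v0/[y]
after 19 — deliver 3→0: ·
after 20 — deliver 0→1: ·
after 21 — deliver 1→0: ·
after 22 — deliver 0→2: n2:back/v0/[y]
after 23 — deliver 2→0: n0:prim/v0/[y]
after 24 — propose(0,'q'): ·
after 25 — deliver 0→1: ·
after 26 — deliver 1→0: ·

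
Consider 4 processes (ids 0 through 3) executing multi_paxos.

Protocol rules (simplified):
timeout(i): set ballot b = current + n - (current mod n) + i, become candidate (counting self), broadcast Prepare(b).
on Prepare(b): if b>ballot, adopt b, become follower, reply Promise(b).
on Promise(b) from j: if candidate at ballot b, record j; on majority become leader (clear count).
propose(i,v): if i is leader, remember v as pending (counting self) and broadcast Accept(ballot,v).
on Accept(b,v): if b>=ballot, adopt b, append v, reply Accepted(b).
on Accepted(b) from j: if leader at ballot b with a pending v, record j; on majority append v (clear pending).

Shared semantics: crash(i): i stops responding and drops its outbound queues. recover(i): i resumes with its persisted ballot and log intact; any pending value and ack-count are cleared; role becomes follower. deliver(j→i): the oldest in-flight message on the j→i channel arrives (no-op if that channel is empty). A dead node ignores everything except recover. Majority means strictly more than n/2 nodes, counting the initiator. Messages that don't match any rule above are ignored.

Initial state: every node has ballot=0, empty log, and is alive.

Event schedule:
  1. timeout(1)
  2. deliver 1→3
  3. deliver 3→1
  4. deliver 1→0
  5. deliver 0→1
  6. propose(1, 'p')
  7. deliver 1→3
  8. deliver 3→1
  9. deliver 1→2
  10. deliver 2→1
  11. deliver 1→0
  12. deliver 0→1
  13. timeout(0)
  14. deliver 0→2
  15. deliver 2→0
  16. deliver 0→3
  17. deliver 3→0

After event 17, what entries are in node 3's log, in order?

after 1 — timeout(1): n1:cand/b5/[-]
after 2 — deliver 1→3: n3:foll/b5/[-]
after 3 — deliver 3→1: ·
after 4 — deliver 1→0: n0:foll/b5/[-]
after 5 — deliver 0→1: n1:lead/b5/[-]
after 6 — propose(1,'p'): ·
after 7 — deliver 1→3: n3:foll/b5/[p]
after 8 — deliver 3→1: ·
after 9 — deliver 1→2: n2:foll/b5/[-]
after 10 — deliver 2→1: ·
after 11 — deliver 1→0: n0:foll/b5/[p]
after 12 — deliver 0→1: n1:lead/b5/[p]
after 13 — timeout(0): n0:cand/b8/[p]
after 14 — deliver 0→2: n2:foll/b8/[-]
after 15 — deliver 2→0: ·
after 16 — deliver 0→3: n3:foll/b8/[p]
after 17 — deliver 3→0: n0:lead/b8/[p]

p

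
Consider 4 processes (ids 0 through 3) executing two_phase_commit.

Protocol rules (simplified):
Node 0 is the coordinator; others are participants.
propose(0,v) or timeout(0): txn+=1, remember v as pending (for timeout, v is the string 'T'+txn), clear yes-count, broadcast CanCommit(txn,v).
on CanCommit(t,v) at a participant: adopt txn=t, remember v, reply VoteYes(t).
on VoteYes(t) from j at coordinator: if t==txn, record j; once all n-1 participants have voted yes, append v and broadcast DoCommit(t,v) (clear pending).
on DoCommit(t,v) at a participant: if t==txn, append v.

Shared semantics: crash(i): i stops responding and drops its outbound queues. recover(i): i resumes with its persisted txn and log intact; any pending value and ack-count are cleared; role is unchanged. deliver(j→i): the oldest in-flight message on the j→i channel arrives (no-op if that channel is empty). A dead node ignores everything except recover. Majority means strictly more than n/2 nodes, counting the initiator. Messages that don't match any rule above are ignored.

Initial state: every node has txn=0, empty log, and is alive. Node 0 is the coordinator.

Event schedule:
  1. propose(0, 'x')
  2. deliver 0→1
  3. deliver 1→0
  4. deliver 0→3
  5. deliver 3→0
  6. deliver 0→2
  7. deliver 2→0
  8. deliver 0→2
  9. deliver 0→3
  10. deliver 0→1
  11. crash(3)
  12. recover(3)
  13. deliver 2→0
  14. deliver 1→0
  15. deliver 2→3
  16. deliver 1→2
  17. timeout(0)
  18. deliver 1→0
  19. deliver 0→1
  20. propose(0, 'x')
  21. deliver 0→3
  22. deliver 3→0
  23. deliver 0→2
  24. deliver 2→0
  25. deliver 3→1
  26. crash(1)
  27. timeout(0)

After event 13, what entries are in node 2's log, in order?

x

after 1 — propose(0,'x'): n0:coor/t1/[-]
after 2 — deliver 0→1: n1:part/t1/[-]
after 3 — deliver 1→0: ·
after 4 — deliver 0→3: n3:part/t1/[-]
after 5 — deliver 3→0: ·
after 6 — deliver 0→2: n2:part/t1/[-]
after 7 — deliver 2→0: n0:coor/t1/[x]
after 8 — deliver 0→2: n2:part/t1/[x]
after 9 — deliver 0→3: n3:part/t1/[x]
after 10 — deliver 0→1: n1:part/t1/[x]
after 11 — crash(3): n3:✗part/t1/[x]
after 12 — recover(3): n3:part/t1/[x]
after 13 — deliver 2→0: ·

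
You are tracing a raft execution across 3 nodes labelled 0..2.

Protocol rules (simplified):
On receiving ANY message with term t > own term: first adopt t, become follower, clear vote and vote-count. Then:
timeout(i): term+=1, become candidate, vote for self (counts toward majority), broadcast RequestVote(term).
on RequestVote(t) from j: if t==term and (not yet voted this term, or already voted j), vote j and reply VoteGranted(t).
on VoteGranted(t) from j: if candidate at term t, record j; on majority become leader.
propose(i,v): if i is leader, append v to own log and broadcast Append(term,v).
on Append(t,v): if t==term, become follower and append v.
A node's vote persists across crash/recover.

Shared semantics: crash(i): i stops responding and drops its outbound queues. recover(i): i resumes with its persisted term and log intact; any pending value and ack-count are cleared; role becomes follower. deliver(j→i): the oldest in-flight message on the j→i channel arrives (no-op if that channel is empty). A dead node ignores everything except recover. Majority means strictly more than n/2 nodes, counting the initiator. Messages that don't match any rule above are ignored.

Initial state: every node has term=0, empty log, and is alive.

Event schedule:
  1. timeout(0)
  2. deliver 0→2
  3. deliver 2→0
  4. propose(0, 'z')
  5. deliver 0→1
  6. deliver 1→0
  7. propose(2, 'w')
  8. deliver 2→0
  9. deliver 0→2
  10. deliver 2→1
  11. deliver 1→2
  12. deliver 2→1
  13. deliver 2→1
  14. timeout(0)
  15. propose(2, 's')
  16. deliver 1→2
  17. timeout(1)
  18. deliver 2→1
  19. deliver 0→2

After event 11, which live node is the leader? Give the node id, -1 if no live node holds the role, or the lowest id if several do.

step 1 timeout(0): 0={cand,t=1,log=-}
step 2 deliver 0→2: 2={foll,t=1,log=-}
step 3 deliver 2→0: 0={lead,t=1,log=-}
step 4 propose(0,'z'): 0={lead,t=1,log=z}
step 5 deliver 0→1: 1={foll,t=1,log=-}
step 6 deliver 1→0: —
step 7 propose(2,'w'): —
step 8 deliver 2→0: —
step 9 deliver 0→2: 2={foll,t=1,log=z}
step 10 deliver 2→1: —
step 11 deliver 1→2: —

0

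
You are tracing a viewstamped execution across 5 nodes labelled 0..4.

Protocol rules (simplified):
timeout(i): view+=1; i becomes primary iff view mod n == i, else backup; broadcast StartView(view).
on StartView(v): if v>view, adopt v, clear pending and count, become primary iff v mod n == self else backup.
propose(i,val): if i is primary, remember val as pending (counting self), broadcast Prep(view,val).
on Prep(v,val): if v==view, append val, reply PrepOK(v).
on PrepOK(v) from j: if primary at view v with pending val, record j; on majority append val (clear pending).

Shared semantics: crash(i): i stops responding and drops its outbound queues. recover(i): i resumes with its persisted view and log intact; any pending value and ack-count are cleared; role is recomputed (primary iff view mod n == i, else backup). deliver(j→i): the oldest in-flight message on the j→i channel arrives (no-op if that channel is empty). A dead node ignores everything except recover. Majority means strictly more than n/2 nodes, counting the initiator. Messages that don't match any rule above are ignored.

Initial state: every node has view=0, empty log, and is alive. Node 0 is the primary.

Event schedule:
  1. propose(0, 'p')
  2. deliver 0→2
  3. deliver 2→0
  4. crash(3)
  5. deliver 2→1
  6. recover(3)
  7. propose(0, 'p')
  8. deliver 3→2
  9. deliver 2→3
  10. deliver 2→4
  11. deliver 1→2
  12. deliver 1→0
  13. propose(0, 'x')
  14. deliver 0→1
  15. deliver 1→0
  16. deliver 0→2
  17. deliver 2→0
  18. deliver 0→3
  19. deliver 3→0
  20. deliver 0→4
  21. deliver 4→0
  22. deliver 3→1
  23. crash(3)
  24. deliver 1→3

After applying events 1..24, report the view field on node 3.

e1 propose(0,'p'): ·
e2 deliver 0→2: 2[back,v=0,p]
e3 deliver 2→0: ·
e4 crash(3): 3[✗back,v=0,-]
e5 deliver 2→1: ·
e6 recover(3): 3[back,v=0,-]
e7 propose(0,'p'): ·
e8 deliver 3→2: ·
e9 deliver 2→3: ·
e10 deliver 2→4: ·
e11 deliver 1→2: ·
e12 deliver 1→0: ·
e13 propose(0,'x'): ·
e14 deliver 0→1: 1[back,v=0,p]
e15 deliver 1→0: ·
e16 deliver 0→2: 2[back,v=0,p,p]
e17 deliver 2→0: 0[prim,v=0,x]
e18 deliver 0→3: 3[back,v=0,p]
e19 deliver 3→0: ·
e20 deliver 0→4: 4[back,v=0,p]
e21 deliver 4→0: ·
e22 deliver 3→1: ·
e23 crash(3): 3[✗back,v=0,p]
e24 deliver 1→3: ·

0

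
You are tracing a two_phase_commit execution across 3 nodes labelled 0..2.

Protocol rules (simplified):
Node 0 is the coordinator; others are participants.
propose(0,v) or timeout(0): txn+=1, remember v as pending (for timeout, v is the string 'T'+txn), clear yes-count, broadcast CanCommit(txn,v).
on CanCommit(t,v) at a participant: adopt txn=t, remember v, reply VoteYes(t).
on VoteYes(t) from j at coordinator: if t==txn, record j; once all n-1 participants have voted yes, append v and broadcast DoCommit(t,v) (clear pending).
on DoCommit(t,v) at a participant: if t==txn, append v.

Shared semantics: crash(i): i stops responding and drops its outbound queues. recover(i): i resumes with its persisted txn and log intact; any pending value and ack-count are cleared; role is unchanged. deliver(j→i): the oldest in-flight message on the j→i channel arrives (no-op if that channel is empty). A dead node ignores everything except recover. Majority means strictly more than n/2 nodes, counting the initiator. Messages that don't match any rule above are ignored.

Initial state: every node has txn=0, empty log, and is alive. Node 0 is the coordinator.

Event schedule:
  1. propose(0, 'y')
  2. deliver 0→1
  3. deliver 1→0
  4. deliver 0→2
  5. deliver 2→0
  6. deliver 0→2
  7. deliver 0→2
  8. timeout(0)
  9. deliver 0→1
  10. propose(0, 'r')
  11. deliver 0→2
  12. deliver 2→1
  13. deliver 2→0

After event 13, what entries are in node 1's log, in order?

y

e1 propose(0,'y'): 0[coor,t=1,-]
e2 deliver 0→1: 1[part,t=1,-]
e3 deliver 1→0: ·
e4 deliver 0→2: 2[part,t=1,-]
e5 deliver 2→0: 0[coor,t=1,y]
e6 deliver 0→2: 2[part,t=1,y]
e7 deliver 0→2: ·
e8 timeout(0): 0[coor,t=2,y]
e9 deliver 0→1: 1[part,t=1,y]
e10 propose(0,'r'): 0[coor,t=3,y]
e11 deliver 0→2: 2[part,t=2,y]
e12 deliver 2→1: ·
e13 deliver 2→0: ·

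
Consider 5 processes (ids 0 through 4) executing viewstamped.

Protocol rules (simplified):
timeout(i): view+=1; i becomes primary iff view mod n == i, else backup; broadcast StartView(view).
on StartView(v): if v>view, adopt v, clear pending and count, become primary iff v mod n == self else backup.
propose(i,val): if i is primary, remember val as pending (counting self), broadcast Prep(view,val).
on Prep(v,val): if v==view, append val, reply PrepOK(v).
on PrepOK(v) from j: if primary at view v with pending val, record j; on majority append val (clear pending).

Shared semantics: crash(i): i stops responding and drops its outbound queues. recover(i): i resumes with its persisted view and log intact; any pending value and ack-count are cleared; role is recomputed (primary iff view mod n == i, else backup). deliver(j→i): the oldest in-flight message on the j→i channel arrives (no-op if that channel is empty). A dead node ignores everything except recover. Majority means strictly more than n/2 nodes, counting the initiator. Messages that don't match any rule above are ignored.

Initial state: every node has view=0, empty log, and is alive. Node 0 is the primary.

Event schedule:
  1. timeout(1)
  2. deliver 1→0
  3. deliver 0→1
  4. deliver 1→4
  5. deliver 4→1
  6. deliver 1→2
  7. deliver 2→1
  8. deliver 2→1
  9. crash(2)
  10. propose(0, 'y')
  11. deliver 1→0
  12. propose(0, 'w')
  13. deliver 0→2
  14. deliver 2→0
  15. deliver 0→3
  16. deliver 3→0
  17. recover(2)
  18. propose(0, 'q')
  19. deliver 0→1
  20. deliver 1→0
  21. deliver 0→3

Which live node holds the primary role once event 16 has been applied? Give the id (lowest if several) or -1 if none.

1

e1 timeout(1): 1[prim,v=1,-]
e2 deliver 1→0: 0[back,v=1,-]
e3 deliver 0→1: ·
e4 deliver 1→4: 4[back,v=1,-]
e5 deliver 4→1: ·
e6 deliver 1→2: 2[back,v=1,-]
e7 deliver 2→1: ·
e8 deliver 2→1: ·
e9 crash(2): 2[✗back,v=1,-]
e10 propose(0,'y'): ·
e11 deliver 1→0: ·
e12 propose(0,'w'): ·
e13 deliver 0→2: ·
e14 deliver 2→0: ·
e15 deliver 0→3: ·
e16 deliver 3→0: ·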